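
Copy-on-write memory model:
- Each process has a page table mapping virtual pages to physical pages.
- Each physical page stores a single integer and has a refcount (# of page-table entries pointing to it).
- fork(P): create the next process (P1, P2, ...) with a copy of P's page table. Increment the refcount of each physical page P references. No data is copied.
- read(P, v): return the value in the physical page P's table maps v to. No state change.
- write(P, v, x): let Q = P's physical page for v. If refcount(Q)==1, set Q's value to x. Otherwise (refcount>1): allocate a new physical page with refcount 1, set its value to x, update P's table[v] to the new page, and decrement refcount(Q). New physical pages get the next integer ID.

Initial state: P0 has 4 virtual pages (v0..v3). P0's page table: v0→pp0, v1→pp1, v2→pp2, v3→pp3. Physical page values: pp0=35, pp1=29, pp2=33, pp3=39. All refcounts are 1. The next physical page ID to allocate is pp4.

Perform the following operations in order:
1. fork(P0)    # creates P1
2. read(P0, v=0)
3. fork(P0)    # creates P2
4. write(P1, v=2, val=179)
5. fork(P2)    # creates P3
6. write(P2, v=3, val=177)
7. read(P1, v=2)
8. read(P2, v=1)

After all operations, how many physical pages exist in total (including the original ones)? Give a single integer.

Answer: 6

Derivation:
Op 1: fork(P0) -> P1. 4 ppages; refcounts: pp0:2 pp1:2 pp2:2 pp3:2
Op 2: read(P0, v0) -> 35. No state change.
Op 3: fork(P0) -> P2. 4 ppages; refcounts: pp0:3 pp1:3 pp2:3 pp3:3
Op 4: write(P1, v2, 179). refcount(pp2)=3>1 -> COPY to pp4. 5 ppages; refcounts: pp0:3 pp1:3 pp2:2 pp3:3 pp4:1
Op 5: fork(P2) -> P3. 5 ppages; refcounts: pp0:4 pp1:4 pp2:3 pp3:4 pp4:1
Op 6: write(P2, v3, 177). refcount(pp3)=4>1 -> COPY to pp5. 6 ppages; refcounts: pp0:4 pp1:4 pp2:3 pp3:3 pp4:1 pp5:1
Op 7: read(P1, v2) -> 179. No state change.
Op 8: read(P2, v1) -> 29. No state change.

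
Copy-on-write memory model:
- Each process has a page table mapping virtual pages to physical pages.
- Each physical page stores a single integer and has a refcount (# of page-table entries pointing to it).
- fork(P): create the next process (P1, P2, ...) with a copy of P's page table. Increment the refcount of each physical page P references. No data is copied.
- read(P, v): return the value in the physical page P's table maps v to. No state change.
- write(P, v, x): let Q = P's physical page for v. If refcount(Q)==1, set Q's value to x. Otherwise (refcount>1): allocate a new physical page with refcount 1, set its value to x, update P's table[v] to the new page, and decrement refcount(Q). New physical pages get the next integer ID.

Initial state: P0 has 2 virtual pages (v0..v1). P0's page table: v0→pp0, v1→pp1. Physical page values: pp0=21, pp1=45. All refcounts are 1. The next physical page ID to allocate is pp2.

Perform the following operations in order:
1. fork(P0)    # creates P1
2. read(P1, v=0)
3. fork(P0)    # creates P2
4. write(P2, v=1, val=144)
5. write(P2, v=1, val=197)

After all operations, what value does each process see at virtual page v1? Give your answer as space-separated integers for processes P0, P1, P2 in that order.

Op 1: fork(P0) -> P1. 2 ppages; refcounts: pp0:2 pp1:2
Op 2: read(P1, v0) -> 21. No state change.
Op 3: fork(P0) -> P2. 2 ppages; refcounts: pp0:3 pp1:3
Op 4: write(P2, v1, 144). refcount(pp1)=3>1 -> COPY to pp2. 3 ppages; refcounts: pp0:3 pp1:2 pp2:1
Op 5: write(P2, v1, 197). refcount(pp2)=1 -> write in place. 3 ppages; refcounts: pp0:3 pp1:2 pp2:1
P0: v1 -> pp1 = 45
P1: v1 -> pp1 = 45
P2: v1 -> pp2 = 197

Answer: 45 45 197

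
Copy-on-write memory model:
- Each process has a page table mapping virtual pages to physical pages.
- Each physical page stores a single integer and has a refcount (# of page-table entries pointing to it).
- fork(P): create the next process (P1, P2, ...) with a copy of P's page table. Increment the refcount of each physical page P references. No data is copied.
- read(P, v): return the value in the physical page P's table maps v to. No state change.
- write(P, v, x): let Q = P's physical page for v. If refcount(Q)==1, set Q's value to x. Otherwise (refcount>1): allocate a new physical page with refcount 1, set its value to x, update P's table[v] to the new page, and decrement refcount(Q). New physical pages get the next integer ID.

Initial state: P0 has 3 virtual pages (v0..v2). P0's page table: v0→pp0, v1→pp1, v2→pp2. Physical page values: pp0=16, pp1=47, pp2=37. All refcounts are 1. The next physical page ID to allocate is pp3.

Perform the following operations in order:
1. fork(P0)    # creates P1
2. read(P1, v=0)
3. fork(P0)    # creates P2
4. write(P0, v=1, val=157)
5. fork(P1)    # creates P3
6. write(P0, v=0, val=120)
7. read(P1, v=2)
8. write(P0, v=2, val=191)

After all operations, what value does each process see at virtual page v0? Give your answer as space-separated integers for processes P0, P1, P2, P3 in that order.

Answer: 120 16 16 16

Derivation:
Op 1: fork(P0) -> P1. 3 ppages; refcounts: pp0:2 pp1:2 pp2:2
Op 2: read(P1, v0) -> 16. No state change.
Op 3: fork(P0) -> P2. 3 ppages; refcounts: pp0:3 pp1:3 pp2:3
Op 4: write(P0, v1, 157). refcount(pp1)=3>1 -> COPY to pp3. 4 ppages; refcounts: pp0:3 pp1:2 pp2:3 pp3:1
Op 5: fork(P1) -> P3. 4 ppages; refcounts: pp0:4 pp1:3 pp2:4 pp3:1
Op 6: write(P0, v0, 120). refcount(pp0)=4>1 -> COPY to pp4. 5 ppages; refcounts: pp0:3 pp1:3 pp2:4 pp3:1 pp4:1
Op 7: read(P1, v2) -> 37. No state change.
Op 8: write(P0, v2, 191). refcount(pp2)=4>1 -> COPY to pp5. 6 ppages; refcounts: pp0:3 pp1:3 pp2:3 pp3:1 pp4:1 pp5:1
P0: v0 -> pp4 = 120
P1: v0 -> pp0 = 16
P2: v0 -> pp0 = 16
P3: v0 -> pp0 = 16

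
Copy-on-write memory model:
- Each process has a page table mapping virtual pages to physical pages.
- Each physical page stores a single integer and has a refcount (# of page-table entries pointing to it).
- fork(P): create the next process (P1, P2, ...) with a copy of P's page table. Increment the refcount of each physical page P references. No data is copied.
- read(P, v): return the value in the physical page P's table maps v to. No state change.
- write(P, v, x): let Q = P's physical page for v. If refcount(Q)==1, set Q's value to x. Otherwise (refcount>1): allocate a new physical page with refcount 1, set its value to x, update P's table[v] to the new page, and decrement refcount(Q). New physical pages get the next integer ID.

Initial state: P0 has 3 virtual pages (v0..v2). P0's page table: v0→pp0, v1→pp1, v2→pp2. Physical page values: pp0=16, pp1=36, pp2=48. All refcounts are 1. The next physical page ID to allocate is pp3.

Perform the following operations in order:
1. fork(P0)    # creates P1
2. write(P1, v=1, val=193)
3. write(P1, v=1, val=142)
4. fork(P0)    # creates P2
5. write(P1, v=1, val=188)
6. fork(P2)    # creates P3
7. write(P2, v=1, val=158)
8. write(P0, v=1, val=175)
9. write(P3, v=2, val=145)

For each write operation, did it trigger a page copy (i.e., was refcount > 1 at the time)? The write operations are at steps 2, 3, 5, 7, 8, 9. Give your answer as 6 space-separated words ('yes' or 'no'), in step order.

Op 1: fork(P0) -> P1. 3 ppages; refcounts: pp0:2 pp1:2 pp2:2
Op 2: write(P1, v1, 193). refcount(pp1)=2>1 -> COPY to pp3. 4 ppages; refcounts: pp0:2 pp1:1 pp2:2 pp3:1
Op 3: write(P1, v1, 142). refcount(pp3)=1 -> write in place. 4 ppages; refcounts: pp0:2 pp1:1 pp2:2 pp3:1
Op 4: fork(P0) -> P2. 4 ppages; refcounts: pp0:3 pp1:2 pp2:3 pp3:1
Op 5: write(P1, v1, 188). refcount(pp3)=1 -> write in place. 4 ppages; refcounts: pp0:3 pp1:2 pp2:3 pp3:1
Op 6: fork(P2) -> P3. 4 ppages; refcounts: pp0:4 pp1:3 pp2:4 pp3:1
Op 7: write(P2, v1, 158). refcount(pp1)=3>1 -> COPY to pp4. 5 ppages; refcounts: pp0:4 pp1:2 pp2:4 pp3:1 pp4:1
Op 8: write(P0, v1, 175). refcount(pp1)=2>1 -> COPY to pp5. 6 ppages; refcounts: pp0:4 pp1:1 pp2:4 pp3:1 pp4:1 pp5:1
Op 9: write(P3, v2, 145). refcount(pp2)=4>1 -> COPY to pp6. 7 ppages; refcounts: pp0:4 pp1:1 pp2:3 pp3:1 pp4:1 pp5:1 pp6:1

yes no no yes yes yes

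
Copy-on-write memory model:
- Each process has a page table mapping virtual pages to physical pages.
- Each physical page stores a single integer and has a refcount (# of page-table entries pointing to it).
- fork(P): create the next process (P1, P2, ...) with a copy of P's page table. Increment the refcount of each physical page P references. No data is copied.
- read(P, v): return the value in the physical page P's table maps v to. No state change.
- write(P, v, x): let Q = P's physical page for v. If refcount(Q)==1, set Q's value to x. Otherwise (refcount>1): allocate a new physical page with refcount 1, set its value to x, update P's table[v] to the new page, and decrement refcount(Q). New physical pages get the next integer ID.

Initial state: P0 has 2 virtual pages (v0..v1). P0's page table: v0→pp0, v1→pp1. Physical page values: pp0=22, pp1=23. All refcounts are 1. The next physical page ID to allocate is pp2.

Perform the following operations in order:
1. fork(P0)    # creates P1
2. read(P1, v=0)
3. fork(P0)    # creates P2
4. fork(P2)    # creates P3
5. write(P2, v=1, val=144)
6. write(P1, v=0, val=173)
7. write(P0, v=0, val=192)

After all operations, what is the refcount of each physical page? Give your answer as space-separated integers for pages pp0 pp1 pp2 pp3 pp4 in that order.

Op 1: fork(P0) -> P1. 2 ppages; refcounts: pp0:2 pp1:2
Op 2: read(P1, v0) -> 22. No state change.
Op 3: fork(P0) -> P2. 2 ppages; refcounts: pp0:3 pp1:3
Op 4: fork(P2) -> P3. 2 ppages; refcounts: pp0:4 pp1:4
Op 5: write(P2, v1, 144). refcount(pp1)=4>1 -> COPY to pp2. 3 ppages; refcounts: pp0:4 pp1:3 pp2:1
Op 6: write(P1, v0, 173). refcount(pp0)=4>1 -> COPY to pp3. 4 ppages; refcounts: pp0:3 pp1:3 pp2:1 pp3:1
Op 7: write(P0, v0, 192). refcount(pp0)=3>1 -> COPY to pp4. 5 ppages; refcounts: pp0:2 pp1:3 pp2:1 pp3:1 pp4:1

Answer: 2 3 1 1 1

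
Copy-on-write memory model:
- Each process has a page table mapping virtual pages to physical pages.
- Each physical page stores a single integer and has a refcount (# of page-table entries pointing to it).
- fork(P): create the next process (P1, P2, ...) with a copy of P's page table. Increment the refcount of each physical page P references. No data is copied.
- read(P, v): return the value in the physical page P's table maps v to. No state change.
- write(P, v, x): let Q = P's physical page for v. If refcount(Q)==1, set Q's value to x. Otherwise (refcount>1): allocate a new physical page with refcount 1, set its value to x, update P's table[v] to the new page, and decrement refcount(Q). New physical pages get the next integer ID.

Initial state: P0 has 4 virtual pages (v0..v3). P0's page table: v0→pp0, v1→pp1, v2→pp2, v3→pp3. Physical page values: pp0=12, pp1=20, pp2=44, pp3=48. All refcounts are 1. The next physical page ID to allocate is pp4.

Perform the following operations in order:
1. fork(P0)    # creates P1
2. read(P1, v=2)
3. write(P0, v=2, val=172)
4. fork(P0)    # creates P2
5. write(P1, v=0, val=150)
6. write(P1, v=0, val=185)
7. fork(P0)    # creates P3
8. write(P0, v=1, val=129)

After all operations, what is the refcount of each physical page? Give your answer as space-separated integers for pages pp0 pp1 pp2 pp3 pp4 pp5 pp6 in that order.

Op 1: fork(P0) -> P1. 4 ppages; refcounts: pp0:2 pp1:2 pp2:2 pp3:2
Op 2: read(P1, v2) -> 44. No state change.
Op 3: write(P0, v2, 172). refcount(pp2)=2>1 -> COPY to pp4. 5 ppages; refcounts: pp0:2 pp1:2 pp2:1 pp3:2 pp4:1
Op 4: fork(P0) -> P2. 5 ppages; refcounts: pp0:3 pp1:3 pp2:1 pp3:3 pp4:2
Op 5: write(P1, v0, 150). refcount(pp0)=3>1 -> COPY to pp5. 6 ppages; refcounts: pp0:2 pp1:3 pp2:1 pp3:3 pp4:2 pp5:1
Op 6: write(P1, v0, 185). refcount(pp5)=1 -> write in place. 6 ppages; refcounts: pp0:2 pp1:3 pp2:1 pp3:3 pp4:2 pp5:1
Op 7: fork(P0) -> P3. 6 ppages; refcounts: pp0:3 pp1:4 pp2:1 pp3:4 pp4:3 pp5:1
Op 8: write(P0, v1, 129). refcount(pp1)=4>1 -> COPY to pp6. 7 ppages; refcounts: pp0:3 pp1:3 pp2:1 pp3:4 pp4:3 pp5:1 pp6:1

Answer: 3 3 1 4 3 1 1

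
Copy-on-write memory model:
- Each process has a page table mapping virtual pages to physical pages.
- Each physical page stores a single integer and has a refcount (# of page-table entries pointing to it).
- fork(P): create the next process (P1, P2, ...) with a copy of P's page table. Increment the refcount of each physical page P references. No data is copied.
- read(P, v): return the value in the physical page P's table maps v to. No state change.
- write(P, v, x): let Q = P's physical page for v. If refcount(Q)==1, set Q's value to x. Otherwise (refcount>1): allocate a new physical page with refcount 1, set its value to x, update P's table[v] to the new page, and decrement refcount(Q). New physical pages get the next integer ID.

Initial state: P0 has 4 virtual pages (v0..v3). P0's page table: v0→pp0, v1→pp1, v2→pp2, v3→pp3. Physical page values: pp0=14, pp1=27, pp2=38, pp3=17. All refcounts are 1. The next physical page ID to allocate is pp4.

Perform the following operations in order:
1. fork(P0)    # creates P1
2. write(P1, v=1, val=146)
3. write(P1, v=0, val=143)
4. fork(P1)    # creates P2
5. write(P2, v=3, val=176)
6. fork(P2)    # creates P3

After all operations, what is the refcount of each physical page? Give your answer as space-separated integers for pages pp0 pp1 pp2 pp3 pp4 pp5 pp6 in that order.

Answer: 1 1 4 2 3 3 2

Derivation:
Op 1: fork(P0) -> P1. 4 ppages; refcounts: pp0:2 pp1:2 pp2:2 pp3:2
Op 2: write(P1, v1, 146). refcount(pp1)=2>1 -> COPY to pp4. 5 ppages; refcounts: pp0:2 pp1:1 pp2:2 pp3:2 pp4:1
Op 3: write(P1, v0, 143). refcount(pp0)=2>1 -> COPY to pp5. 6 ppages; refcounts: pp0:1 pp1:1 pp2:2 pp3:2 pp4:1 pp5:1
Op 4: fork(P1) -> P2. 6 ppages; refcounts: pp0:1 pp1:1 pp2:3 pp3:3 pp4:2 pp5:2
Op 5: write(P2, v3, 176). refcount(pp3)=3>1 -> COPY to pp6. 7 ppages; refcounts: pp0:1 pp1:1 pp2:3 pp3:2 pp4:2 pp5:2 pp6:1
Op 6: fork(P2) -> P3. 7 ppages; refcounts: pp0:1 pp1:1 pp2:4 pp3:2 pp4:3 pp5:3 pp6:2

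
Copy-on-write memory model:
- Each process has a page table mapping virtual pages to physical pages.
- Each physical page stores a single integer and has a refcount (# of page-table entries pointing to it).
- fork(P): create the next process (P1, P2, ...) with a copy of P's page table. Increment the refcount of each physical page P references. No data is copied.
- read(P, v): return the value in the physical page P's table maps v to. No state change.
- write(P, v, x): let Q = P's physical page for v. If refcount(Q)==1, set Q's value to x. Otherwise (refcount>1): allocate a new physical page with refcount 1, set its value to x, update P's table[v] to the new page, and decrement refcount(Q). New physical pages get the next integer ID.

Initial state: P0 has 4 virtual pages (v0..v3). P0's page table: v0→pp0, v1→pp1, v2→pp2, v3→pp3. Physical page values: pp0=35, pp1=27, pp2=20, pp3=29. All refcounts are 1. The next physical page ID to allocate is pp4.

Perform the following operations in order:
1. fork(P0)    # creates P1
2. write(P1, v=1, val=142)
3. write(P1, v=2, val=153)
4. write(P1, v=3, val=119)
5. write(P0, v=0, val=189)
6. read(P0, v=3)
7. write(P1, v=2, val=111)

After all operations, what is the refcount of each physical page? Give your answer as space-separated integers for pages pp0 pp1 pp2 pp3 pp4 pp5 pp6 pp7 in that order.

Answer: 1 1 1 1 1 1 1 1

Derivation:
Op 1: fork(P0) -> P1. 4 ppages; refcounts: pp0:2 pp1:2 pp2:2 pp3:2
Op 2: write(P1, v1, 142). refcount(pp1)=2>1 -> COPY to pp4. 5 ppages; refcounts: pp0:2 pp1:1 pp2:2 pp3:2 pp4:1
Op 3: write(P1, v2, 153). refcount(pp2)=2>1 -> COPY to pp5. 6 ppages; refcounts: pp0:2 pp1:1 pp2:1 pp3:2 pp4:1 pp5:1
Op 4: write(P1, v3, 119). refcount(pp3)=2>1 -> COPY to pp6. 7 ppages; refcounts: pp0:2 pp1:1 pp2:1 pp3:1 pp4:1 pp5:1 pp6:1
Op 5: write(P0, v0, 189). refcount(pp0)=2>1 -> COPY to pp7. 8 ppages; refcounts: pp0:1 pp1:1 pp2:1 pp3:1 pp4:1 pp5:1 pp6:1 pp7:1
Op 6: read(P0, v3) -> 29. No state change.
Op 7: write(P1, v2, 111). refcount(pp5)=1 -> write in place. 8 ppages; refcounts: pp0:1 pp1:1 pp2:1 pp3:1 pp4:1 pp5:1 pp6:1 pp7:1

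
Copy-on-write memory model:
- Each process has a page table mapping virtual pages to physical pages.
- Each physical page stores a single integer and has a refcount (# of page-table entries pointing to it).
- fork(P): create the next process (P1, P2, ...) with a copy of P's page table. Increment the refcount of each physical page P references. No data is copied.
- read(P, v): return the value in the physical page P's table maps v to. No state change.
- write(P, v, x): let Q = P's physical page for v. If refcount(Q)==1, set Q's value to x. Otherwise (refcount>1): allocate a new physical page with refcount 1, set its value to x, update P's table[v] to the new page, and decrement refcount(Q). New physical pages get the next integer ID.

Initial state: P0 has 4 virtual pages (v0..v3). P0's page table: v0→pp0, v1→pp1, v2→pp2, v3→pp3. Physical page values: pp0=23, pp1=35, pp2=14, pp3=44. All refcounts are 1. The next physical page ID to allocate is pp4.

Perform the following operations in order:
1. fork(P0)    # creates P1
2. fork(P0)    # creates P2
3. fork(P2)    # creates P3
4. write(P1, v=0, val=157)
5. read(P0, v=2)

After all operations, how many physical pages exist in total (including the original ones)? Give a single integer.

Answer: 5

Derivation:
Op 1: fork(P0) -> P1. 4 ppages; refcounts: pp0:2 pp1:2 pp2:2 pp3:2
Op 2: fork(P0) -> P2. 4 ppages; refcounts: pp0:3 pp1:3 pp2:3 pp3:3
Op 3: fork(P2) -> P3. 4 ppages; refcounts: pp0:4 pp1:4 pp2:4 pp3:4
Op 4: write(P1, v0, 157). refcount(pp0)=4>1 -> COPY to pp4. 5 ppages; refcounts: pp0:3 pp1:4 pp2:4 pp3:4 pp4:1
Op 5: read(P0, v2) -> 14. No state change.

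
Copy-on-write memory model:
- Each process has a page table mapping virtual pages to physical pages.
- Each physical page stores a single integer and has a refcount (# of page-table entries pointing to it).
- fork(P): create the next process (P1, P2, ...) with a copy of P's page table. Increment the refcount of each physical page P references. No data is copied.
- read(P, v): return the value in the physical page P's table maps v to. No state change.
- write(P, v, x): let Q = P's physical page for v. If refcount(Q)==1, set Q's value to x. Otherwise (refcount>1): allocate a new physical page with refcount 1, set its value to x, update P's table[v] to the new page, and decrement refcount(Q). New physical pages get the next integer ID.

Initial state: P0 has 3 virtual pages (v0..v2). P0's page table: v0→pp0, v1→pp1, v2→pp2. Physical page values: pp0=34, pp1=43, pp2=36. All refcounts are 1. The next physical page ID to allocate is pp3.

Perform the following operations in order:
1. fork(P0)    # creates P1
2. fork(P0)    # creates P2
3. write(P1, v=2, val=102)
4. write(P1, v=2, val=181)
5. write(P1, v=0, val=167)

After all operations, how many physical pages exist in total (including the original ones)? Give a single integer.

Op 1: fork(P0) -> P1. 3 ppages; refcounts: pp0:2 pp1:2 pp2:2
Op 2: fork(P0) -> P2. 3 ppages; refcounts: pp0:3 pp1:3 pp2:3
Op 3: write(P1, v2, 102). refcount(pp2)=3>1 -> COPY to pp3. 4 ppages; refcounts: pp0:3 pp1:3 pp2:2 pp3:1
Op 4: write(P1, v2, 181). refcount(pp3)=1 -> write in place. 4 ppages; refcounts: pp0:3 pp1:3 pp2:2 pp3:1
Op 5: write(P1, v0, 167). refcount(pp0)=3>1 -> COPY to pp4. 5 ppages; refcounts: pp0:2 pp1:3 pp2:2 pp3:1 pp4:1

Answer: 5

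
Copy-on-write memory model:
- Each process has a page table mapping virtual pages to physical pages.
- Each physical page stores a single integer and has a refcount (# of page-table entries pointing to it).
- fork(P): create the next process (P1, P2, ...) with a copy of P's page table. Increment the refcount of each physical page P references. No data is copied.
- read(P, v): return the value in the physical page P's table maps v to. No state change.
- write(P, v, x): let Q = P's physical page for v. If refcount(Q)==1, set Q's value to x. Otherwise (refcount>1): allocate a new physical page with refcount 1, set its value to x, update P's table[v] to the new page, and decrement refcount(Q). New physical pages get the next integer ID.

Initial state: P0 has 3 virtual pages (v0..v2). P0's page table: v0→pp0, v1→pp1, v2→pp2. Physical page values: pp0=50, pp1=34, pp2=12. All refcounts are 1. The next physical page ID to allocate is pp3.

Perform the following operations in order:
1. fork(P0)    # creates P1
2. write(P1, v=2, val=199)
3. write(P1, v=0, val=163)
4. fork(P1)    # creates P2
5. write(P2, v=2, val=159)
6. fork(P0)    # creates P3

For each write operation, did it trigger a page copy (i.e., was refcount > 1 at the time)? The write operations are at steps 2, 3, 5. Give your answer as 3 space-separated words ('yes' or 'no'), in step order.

Op 1: fork(P0) -> P1. 3 ppages; refcounts: pp0:2 pp1:2 pp2:2
Op 2: write(P1, v2, 199). refcount(pp2)=2>1 -> COPY to pp3. 4 ppages; refcounts: pp0:2 pp1:2 pp2:1 pp3:1
Op 3: write(P1, v0, 163). refcount(pp0)=2>1 -> COPY to pp4. 5 ppages; refcounts: pp0:1 pp1:2 pp2:1 pp3:1 pp4:1
Op 4: fork(P1) -> P2. 5 ppages; refcounts: pp0:1 pp1:3 pp2:1 pp3:2 pp4:2
Op 5: write(P2, v2, 159). refcount(pp3)=2>1 -> COPY to pp5. 6 ppages; refcounts: pp0:1 pp1:3 pp2:1 pp3:1 pp4:2 pp5:1
Op 6: fork(P0) -> P3. 6 ppages; refcounts: pp0:2 pp1:4 pp2:2 pp3:1 pp4:2 pp5:1

yes yes yes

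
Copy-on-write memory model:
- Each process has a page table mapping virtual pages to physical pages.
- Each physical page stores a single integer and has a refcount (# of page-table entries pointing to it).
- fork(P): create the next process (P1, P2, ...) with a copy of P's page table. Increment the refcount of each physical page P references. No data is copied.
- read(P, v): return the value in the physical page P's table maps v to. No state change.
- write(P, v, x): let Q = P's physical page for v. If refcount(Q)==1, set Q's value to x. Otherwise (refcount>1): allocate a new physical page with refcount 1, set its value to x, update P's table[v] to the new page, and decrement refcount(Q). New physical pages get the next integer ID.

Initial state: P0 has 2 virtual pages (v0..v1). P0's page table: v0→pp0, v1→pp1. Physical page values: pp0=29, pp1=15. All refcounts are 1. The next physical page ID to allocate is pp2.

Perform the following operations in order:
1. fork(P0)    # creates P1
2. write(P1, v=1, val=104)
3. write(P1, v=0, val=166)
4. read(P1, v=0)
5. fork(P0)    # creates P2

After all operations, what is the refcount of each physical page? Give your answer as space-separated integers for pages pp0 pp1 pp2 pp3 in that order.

Op 1: fork(P0) -> P1. 2 ppages; refcounts: pp0:2 pp1:2
Op 2: write(P1, v1, 104). refcount(pp1)=2>1 -> COPY to pp2. 3 ppages; refcounts: pp0:2 pp1:1 pp2:1
Op 3: write(P1, v0, 166). refcount(pp0)=2>1 -> COPY to pp3. 4 ppages; refcounts: pp0:1 pp1:1 pp2:1 pp3:1
Op 4: read(P1, v0) -> 166. No state change.
Op 5: fork(P0) -> P2. 4 ppages; refcounts: pp0:2 pp1:2 pp2:1 pp3:1

Answer: 2 2 1 1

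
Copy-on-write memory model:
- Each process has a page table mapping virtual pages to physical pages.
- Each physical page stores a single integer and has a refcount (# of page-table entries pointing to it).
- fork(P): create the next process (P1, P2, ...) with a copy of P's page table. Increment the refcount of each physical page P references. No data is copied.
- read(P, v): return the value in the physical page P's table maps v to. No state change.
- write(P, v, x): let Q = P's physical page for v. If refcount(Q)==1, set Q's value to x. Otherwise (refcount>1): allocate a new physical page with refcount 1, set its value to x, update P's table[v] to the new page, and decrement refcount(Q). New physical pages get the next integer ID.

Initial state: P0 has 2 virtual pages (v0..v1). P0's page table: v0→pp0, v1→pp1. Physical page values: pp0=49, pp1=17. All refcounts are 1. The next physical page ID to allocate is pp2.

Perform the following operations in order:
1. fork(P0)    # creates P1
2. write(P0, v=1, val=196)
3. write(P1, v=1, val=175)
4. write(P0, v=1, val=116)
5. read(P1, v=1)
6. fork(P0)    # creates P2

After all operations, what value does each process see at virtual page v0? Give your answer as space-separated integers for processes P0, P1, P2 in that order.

Answer: 49 49 49

Derivation:
Op 1: fork(P0) -> P1. 2 ppages; refcounts: pp0:2 pp1:2
Op 2: write(P0, v1, 196). refcount(pp1)=2>1 -> COPY to pp2. 3 ppages; refcounts: pp0:2 pp1:1 pp2:1
Op 3: write(P1, v1, 175). refcount(pp1)=1 -> write in place. 3 ppages; refcounts: pp0:2 pp1:1 pp2:1
Op 4: write(P0, v1, 116). refcount(pp2)=1 -> write in place. 3 ppages; refcounts: pp0:2 pp1:1 pp2:1
Op 5: read(P1, v1) -> 175. No state change.
Op 6: fork(P0) -> P2. 3 ppages; refcounts: pp0:3 pp1:1 pp2:2
P0: v0 -> pp0 = 49
P1: v0 -> pp0 = 49
P2: v0 -> pp0 = 49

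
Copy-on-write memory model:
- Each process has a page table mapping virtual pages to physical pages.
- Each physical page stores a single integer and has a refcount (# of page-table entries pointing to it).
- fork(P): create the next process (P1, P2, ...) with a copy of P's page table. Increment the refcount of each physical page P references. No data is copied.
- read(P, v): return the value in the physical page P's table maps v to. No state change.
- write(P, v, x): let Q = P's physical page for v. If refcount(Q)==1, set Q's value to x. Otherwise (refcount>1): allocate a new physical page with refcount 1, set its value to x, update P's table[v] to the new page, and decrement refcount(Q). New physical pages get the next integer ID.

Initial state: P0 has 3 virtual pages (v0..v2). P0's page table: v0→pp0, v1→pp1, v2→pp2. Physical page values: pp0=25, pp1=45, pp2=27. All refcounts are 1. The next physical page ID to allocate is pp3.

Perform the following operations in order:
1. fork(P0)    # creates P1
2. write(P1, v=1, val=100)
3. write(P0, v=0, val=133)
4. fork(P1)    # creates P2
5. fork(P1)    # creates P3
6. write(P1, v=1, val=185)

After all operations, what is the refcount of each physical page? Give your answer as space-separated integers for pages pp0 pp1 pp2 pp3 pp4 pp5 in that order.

Op 1: fork(P0) -> P1. 3 ppages; refcounts: pp0:2 pp1:2 pp2:2
Op 2: write(P1, v1, 100). refcount(pp1)=2>1 -> COPY to pp3. 4 ppages; refcounts: pp0:2 pp1:1 pp2:2 pp3:1
Op 3: write(P0, v0, 133). refcount(pp0)=2>1 -> COPY to pp4. 5 ppages; refcounts: pp0:1 pp1:1 pp2:2 pp3:1 pp4:1
Op 4: fork(P1) -> P2. 5 ppages; refcounts: pp0:2 pp1:1 pp2:3 pp3:2 pp4:1
Op 5: fork(P1) -> P3. 5 ppages; refcounts: pp0:3 pp1:1 pp2:4 pp3:3 pp4:1
Op 6: write(P1, v1, 185). refcount(pp3)=3>1 -> COPY to pp5. 6 ppages; refcounts: pp0:3 pp1:1 pp2:4 pp3:2 pp4:1 pp5:1

Answer: 3 1 4 2 1 1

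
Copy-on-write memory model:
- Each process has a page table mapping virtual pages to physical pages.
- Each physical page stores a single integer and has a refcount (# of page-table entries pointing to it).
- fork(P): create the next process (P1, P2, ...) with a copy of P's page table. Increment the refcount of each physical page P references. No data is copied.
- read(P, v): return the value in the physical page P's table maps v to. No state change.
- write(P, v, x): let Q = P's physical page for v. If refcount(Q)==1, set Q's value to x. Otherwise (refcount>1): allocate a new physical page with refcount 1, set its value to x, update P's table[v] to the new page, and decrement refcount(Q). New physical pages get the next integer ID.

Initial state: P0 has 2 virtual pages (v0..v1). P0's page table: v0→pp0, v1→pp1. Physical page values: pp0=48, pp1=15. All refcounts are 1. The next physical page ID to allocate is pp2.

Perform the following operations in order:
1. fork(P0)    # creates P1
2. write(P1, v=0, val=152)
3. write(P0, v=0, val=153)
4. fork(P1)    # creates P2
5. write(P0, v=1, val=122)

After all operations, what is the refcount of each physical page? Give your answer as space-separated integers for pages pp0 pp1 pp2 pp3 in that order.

Answer: 1 2 2 1

Derivation:
Op 1: fork(P0) -> P1. 2 ppages; refcounts: pp0:2 pp1:2
Op 2: write(P1, v0, 152). refcount(pp0)=2>1 -> COPY to pp2. 3 ppages; refcounts: pp0:1 pp1:2 pp2:1
Op 3: write(P0, v0, 153). refcount(pp0)=1 -> write in place. 3 ppages; refcounts: pp0:1 pp1:2 pp2:1
Op 4: fork(P1) -> P2. 3 ppages; refcounts: pp0:1 pp1:3 pp2:2
Op 5: write(P0, v1, 122). refcount(pp1)=3>1 -> COPY to pp3. 4 ppages; refcounts: pp0:1 pp1:2 pp2:2 pp3:1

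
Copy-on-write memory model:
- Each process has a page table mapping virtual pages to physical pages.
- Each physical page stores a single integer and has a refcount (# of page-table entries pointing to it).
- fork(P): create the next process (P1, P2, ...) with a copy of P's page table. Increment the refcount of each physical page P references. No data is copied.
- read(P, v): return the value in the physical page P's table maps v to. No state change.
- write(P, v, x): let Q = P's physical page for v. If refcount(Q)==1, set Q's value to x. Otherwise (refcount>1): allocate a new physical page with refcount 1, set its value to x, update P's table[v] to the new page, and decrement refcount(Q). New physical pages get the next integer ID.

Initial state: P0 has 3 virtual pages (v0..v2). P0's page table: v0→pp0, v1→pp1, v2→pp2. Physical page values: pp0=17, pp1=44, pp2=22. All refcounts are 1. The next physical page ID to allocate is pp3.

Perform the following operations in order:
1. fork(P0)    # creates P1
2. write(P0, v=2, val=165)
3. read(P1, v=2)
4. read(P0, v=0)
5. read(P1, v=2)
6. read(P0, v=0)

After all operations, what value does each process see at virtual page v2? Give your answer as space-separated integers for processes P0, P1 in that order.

Answer: 165 22

Derivation:
Op 1: fork(P0) -> P1. 3 ppages; refcounts: pp0:2 pp1:2 pp2:2
Op 2: write(P0, v2, 165). refcount(pp2)=2>1 -> COPY to pp3. 4 ppages; refcounts: pp0:2 pp1:2 pp2:1 pp3:1
Op 3: read(P1, v2) -> 22. No state change.
Op 4: read(P0, v0) -> 17. No state change.
Op 5: read(P1, v2) -> 22. No state change.
Op 6: read(P0, v0) -> 17. No state change.
P0: v2 -> pp3 = 165
P1: v2 -> pp2 = 22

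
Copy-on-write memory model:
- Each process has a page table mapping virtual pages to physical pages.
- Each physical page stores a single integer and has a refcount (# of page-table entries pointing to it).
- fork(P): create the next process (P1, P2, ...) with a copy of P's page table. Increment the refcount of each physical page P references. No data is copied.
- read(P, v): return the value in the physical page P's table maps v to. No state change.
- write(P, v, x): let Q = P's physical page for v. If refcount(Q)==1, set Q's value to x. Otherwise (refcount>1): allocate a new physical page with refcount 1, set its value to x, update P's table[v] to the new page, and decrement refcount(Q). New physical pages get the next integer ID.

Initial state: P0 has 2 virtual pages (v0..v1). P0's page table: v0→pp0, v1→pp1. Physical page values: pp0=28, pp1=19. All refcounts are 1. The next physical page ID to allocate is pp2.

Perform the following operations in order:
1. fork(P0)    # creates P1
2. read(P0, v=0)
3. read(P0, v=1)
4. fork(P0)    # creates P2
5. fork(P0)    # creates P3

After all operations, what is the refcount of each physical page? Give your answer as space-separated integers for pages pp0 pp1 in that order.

Op 1: fork(P0) -> P1. 2 ppages; refcounts: pp0:2 pp1:2
Op 2: read(P0, v0) -> 28. No state change.
Op 3: read(P0, v1) -> 19. No state change.
Op 4: fork(P0) -> P2. 2 ppages; refcounts: pp0:3 pp1:3
Op 5: fork(P0) -> P3. 2 ppages; refcounts: pp0:4 pp1:4

Answer: 4 4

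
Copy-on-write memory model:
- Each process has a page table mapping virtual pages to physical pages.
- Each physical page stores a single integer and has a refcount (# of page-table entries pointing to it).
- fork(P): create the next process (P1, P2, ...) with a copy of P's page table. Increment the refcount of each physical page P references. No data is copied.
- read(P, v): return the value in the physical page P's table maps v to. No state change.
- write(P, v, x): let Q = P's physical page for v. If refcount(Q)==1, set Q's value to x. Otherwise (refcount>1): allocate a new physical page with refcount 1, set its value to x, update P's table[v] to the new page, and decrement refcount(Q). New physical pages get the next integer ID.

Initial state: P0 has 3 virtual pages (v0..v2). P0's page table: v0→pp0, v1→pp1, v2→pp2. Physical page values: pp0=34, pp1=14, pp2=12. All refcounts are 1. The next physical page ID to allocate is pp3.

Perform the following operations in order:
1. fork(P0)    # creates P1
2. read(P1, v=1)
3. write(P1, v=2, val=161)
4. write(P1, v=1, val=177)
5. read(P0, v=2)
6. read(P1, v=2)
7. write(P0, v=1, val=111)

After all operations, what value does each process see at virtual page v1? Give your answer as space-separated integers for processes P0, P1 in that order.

Answer: 111 177

Derivation:
Op 1: fork(P0) -> P1. 3 ppages; refcounts: pp0:2 pp1:2 pp2:2
Op 2: read(P1, v1) -> 14. No state change.
Op 3: write(P1, v2, 161). refcount(pp2)=2>1 -> COPY to pp3. 4 ppages; refcounts: pp0:2 pp1:2 pp2:1 pp3:1
Op 4: write(P1, v1, 177). refcount(pp1)=2>1 -> COPY to pp4. 5 ppages; refcounts: pp0:2 pp1:1 pp2:1 pp3:1 pp4:1
Op 5: read(P0, v2) -> 12. No state change.
Op 6: read(P1, v2) -> 161. No state change.
Op 7: write(P0, v1, 111). refcount(pp1)=1 -> write in place. 5 ppages; refcounts: pp0:2 pp1:1 pp2:1 pp3:1 pp4:1
P0: v1 -> pp1 = 111
P1: v1 -> pp4 = 177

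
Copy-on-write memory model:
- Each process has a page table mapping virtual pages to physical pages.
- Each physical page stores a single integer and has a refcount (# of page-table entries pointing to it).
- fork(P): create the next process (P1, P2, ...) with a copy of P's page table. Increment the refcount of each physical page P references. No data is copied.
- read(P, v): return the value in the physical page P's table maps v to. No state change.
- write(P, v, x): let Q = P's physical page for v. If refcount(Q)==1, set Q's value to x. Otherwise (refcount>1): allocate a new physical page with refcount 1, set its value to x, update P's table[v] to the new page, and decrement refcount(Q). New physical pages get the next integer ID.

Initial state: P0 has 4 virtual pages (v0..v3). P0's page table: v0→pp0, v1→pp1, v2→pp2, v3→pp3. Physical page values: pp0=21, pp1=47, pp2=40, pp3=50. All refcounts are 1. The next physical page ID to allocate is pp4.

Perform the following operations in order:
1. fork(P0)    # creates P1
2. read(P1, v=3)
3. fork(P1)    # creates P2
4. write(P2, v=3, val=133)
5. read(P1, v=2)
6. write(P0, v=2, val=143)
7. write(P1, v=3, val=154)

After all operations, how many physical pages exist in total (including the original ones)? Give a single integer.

Op 1: fork(P0) -> P1. 4 ppages; refcounts: pp0:2 pp1:2 pp2:2 pp3:2
Op 2: read(P1, v3) -> 50. No state change.
Op 3: fork(P1) -> P2. 4 ppages; refcounts: pp0:3 pp1:3 pp2:3 pp3:3
Op 4: write(P2, v3, 133). refcount(pp3)=3>1 -> COPY to pp4. 5 ppages; refcounts: pp0:3 pp1:3 pp2:3 pp3:2 pp4:1
Op 5: read(P1, v2) -> 40. No state change.
Op 6: write(P0, v2, 143). refcount(pp2)=3>1 -> COPY to pp5. 6 ppages; refcounts: pp0:3 pp1:3 pp2:2 pp3:2 pp4:1 pp5:1
Op 7: write(P1, v3, 154). refcount(pp3)=2>1 -> COPY to pp6. 7 ppages; refcounts: pp0:3 pp1:3 pp2:2 pp3:1 pp4:1 pp5:1 pp6:1

Answer: 7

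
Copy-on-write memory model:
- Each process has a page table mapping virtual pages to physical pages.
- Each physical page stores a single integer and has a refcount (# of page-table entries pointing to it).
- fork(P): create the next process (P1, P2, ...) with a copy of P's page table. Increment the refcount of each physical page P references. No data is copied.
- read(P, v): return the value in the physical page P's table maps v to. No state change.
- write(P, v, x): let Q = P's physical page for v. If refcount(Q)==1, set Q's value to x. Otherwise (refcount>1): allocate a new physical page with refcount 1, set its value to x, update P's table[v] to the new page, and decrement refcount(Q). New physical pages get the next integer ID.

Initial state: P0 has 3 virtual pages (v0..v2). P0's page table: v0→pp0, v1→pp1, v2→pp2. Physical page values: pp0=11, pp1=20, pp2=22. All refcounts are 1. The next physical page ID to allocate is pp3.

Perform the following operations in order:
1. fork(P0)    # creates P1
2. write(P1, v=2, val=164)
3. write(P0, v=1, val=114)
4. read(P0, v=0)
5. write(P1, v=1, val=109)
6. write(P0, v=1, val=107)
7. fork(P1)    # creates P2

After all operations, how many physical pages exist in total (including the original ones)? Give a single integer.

Op 1: fork(P0) -> P1. 3 ppages; refcounts: pp0:2 pp1:2 pp2:2
Op 2: write(P1, v2, 164). refcount(pp2)=2>1 -> COPY to pp3. 4 ppages; refcounts: pp0:2 pp1:2 pp2:1 pp3:1
Op 3: write(P0, v1, 114). refcount(pp1)=2>1 -> COPY to pp4. 5 ppages; refcounts: pp0:2 pp1:1 pp2:1 pp3:1 pp4:1
Op 4: read(P0, v0) -> 11. No state change.
Op 5: write(P1, v1, 109). refcount(pp1)=1 -> write in place. 5 ppages; refcounts: pp0:2 pp1:1 pp2:1 pp3:1 pp4:1
Op 6: write(P0, v1, 107). refcount(pp4)=1 -> write in place. 5 ppages; refcounts: pp0:2 pp1:1 pp2:1 pp3:1 pp4:1
Op 7: fork(P1) -> P2. 5 ppages; refcounts: pp0:3 pp1:2 pp2:1 pp3:2 pp4:1

Answer: 5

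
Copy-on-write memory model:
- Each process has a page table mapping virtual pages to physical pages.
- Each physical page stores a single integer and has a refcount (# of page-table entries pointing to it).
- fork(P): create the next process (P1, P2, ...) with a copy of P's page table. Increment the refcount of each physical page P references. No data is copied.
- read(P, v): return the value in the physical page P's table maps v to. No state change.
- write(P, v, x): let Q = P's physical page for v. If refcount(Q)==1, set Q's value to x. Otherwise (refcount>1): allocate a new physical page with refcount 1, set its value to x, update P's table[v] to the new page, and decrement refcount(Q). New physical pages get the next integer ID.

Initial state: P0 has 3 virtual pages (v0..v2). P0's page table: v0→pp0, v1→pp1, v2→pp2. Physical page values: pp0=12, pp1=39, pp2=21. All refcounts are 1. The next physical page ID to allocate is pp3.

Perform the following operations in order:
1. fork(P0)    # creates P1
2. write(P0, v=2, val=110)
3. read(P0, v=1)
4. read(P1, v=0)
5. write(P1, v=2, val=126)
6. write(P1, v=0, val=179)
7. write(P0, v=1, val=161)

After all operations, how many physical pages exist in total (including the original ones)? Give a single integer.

Answer: 6

Derivation:
Op 1: fork(P0) -> P1. 3 ppages; refcounts: pp0:2 pp1:2 pp2:2
Op 2: write(P0, v2, 110). refcount(pp2)=2>1 -> COPY to pp3. 4 ppages; refcounts: pp0:2 pp1:2 pp2:1 pp3:1
Op 3: read(P0, v1) -> 39. No state change.
Op 4: read(P1, v0) -> 12. No state change.
Op 5: write(P1, v2, 126). refcount(pp2)=1 -> write in place. 4 ppages; refcounts: pp0:2 pp1:2 pp2:1 pp3:1
Op 6: write(P1, v0, 179). refcount(pp0)=2>1 -> COPY to pp4. 5 ppages; refcounts: pp0:1 pp1:2 pp2:1 pp3:1 pp4:1
Op 7: write(P0, v1, 161). refcount(pp1)=2>1 -> COPY to pp5. 6 ppages; refcounts: pp0:1 pp1:1 pp2:1 pp3:1 pp4:1 pp5:1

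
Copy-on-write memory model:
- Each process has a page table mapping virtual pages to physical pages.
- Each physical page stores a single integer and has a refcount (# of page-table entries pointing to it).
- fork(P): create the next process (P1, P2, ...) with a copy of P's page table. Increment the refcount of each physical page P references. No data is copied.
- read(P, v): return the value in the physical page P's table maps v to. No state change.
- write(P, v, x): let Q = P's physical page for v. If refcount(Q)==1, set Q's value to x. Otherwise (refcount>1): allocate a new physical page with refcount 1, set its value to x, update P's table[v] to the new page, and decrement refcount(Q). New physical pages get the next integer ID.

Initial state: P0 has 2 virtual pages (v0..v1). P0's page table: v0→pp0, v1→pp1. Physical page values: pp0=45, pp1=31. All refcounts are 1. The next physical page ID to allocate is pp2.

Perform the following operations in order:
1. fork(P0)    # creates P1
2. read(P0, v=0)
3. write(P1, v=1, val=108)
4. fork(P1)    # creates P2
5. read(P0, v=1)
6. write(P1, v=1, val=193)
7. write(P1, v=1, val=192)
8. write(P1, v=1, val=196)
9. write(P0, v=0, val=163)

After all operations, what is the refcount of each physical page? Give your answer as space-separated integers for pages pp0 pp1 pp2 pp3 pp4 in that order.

Op 1: fork(P0) -> P1. 2 ppages; refcounts: pp0:2 pp1:2
Op 2: read(P0, v0) -> 45. No state change.
Op 3: write(P1, v1, 108). refcount(pp1)=2>1 -> COPY to pp2. 3 ppages; refcounts: pp0:2 pp1:1 pp2:1
Op 4: fork(P1) -> P2. 3 ppages; refcounts: pp0:3 pp1:1 pp2:2
Op 5: read(P0, v1) -> 31. No state change.
Op 6: write(P1, v1, 193). refcount(pp2)=2>1 -> COPY to pp3. 4 ppages; refcounts: pp0:3 pp1:1 pp2:1 pp3:1
Op 7: write(P1, v1, 192). refcount(pp3)=1 -> write in place. 4 ppages; refcounts: pp0:3 pp1:1 pp2:1 pp3:1
Op 8: write(P1, v1, 196). refcount(pp3)=1 -> write in place. 4 ppages; refcounts: pp0:3 pp1:1 pp2:1 pp3:1
Op 9: write(P0, v0, 163). refcount(pp0)=3>1 -> COPY to pp4. 5 ppages; refcounts: pp0:2 pp1:1 pp2:1 pp3:1 pp4:1

Answer: 2 1 1 1 1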